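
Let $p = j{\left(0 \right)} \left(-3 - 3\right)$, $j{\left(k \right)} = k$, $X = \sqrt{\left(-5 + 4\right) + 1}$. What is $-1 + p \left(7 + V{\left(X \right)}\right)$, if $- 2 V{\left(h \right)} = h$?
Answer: $-1$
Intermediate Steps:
$X = 0$ ($X = \sqrt{-1 + 1} = \sqrt{0} = 0$)
$V{\left(h \right)} = - \frac{h}{2}$
$p = 0$ ($p = 0 \left(-3 - 3\right) = 0 \left(-6\right) = 0$)
$-1 + p \left(7 + V{\left(X \right)}\right) = -1 + 0 \left(7 - 0\right) = -1 + 0 \left(7 + 0\right) = -1 + 0 \cdot 7 = -1 + 0 = -1$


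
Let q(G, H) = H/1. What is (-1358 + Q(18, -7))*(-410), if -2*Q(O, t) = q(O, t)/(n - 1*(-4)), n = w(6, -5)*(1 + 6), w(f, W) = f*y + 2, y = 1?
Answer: 6681073/12 ≈ 5.5676e+5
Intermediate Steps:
q(G, H) = H (q(G, H) = H*1 = H)
w(f, W) = 2 + f (w(f, W) = f*1 + 2 = f + 2 = 2 + f)
n = 56 (n = (2 + 6)*(1 + 6) = 8*7 = 56)
Q(O, t) = -t/120 (Q(O, t) = -t/(2*(56 - 1*(-4))) = -t/(2*(56 + 4)) = -t/(2*60) = -t/120)
(-1358 + Q(18, -7))*(-410) = (-1358 - 1/120*(-7))*(-410) = (-1358 + 7/120)*(-410) = -162953/120*(-410) = 6681073/12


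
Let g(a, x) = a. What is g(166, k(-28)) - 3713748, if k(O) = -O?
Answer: -3713582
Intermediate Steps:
g(166, k(-28)) - 3713748 = 166 - 3713748 = -3713582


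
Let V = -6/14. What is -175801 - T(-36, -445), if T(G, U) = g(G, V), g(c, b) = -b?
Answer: -1230610/7 ≈ -1.7580e+5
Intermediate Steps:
V = -3/7 (V = -6*1/14 = -3/7 ≈ -0.42857)
T(G, U) = 3/7 (T(G, U) = -1*(-3/7) = 3/7)
-175801 - T(-36, -445) = -175801 - 1*3/7 = -175801 - 3/7 = -1230610/7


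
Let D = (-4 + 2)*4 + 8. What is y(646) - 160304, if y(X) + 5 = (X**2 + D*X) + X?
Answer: 257653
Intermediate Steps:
D = 0 (D = -2*4 + 8 = -8 + 8 = 0)
y(X) = -5 + X + X**2 (y(X) = -5 + ((X**2 + 0*X) + X) = -5 + ((X**2 + 0) + X) = -5 + (X**2 + X) = -5 + (X + X**2) = -5 + X + X**2)
y(646) - 160304 = (-5 + 646 + 646**2) - 160304 = (-5 + 646 + 417316) - 160304 = 417957 - 160304 = 257653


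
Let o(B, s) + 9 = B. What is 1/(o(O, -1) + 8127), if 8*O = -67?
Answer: 8/64877 ≈ 0.00012331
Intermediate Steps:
O = -67/8 (O = (⅛)*(-67) = -67/8 ≈ -8.3750)
o(B, s) = -9 + B
1/(o(O, -1) + 8127) = 1/((-9 - 67/8) + 8127) = 1/(-139/8 + 8127) = 1/(64877/8) = 8/64877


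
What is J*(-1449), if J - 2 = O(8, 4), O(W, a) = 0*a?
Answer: -2898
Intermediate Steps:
O(W, a) = 0
J = 2 (J = 2 + 0 = 2)
J*(-1449) = 2*(-1449) = -2898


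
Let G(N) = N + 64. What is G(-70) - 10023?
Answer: -10029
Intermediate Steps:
G(N) = 64 + N
G(-70) - 10023 = (64 - 70) - 10023 = -6 - 10023 = -10029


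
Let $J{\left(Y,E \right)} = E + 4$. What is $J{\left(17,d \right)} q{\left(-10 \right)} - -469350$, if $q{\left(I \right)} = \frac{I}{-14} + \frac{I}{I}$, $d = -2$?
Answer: $\frac{3285474}{7} \approx 4.6935 \cdot 10^{5}$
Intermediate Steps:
$J{\left(Y,E \right)} = 4 + E$
$q{\left(I \right)} = 1 - \frac{I}{14}$ ($q{\left(I \right)} = I \left(- \frac{1}{14}\right) + 1 = - \frac{I}{14} + 1 = 1 - \frac{I}{14}$)
$J{\left(17,d \right)} q{\left(-10 \right)} - -469350 = \left(4 - 2\right) \left(1 - - \frac{5}{7}\right) - -469350 = 2 \left(1 + \frac{5}{7}\right) + 469350 = 2 \cdot \frac{12}{7} + 469350 = \frac{24}{7} + 469350 = \frac{3285474}{7}$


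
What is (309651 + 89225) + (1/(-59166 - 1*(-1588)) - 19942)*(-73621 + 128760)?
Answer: -63288762398975/57578 ≈ -1.0992e+9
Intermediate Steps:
(309651 + 89225) + (1/(-59166 - 1*(-1588)) - 19942)*(-73621 + 128760) = 398876 + (1/(-59166 + 1588) - 19942)*55139 = 398876 + (1/(-57578) - 19942)*55139 = 398876 + (-1/57578 - 19942)*55139 = 398876 - 1148220477/57578*55139 = 398876 - 63311728881303/57578 = -63288762398975/57578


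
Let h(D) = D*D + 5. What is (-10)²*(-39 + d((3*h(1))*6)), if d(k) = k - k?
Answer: -3900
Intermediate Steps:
h(D) = 5 + D² (h(D) = D² + 5 = 5 + D²)
d(k) = 0
(-10)²*(-39 + d((3*h(1))*6)) = (-10)²*(-39 + 0) = 100*(-39) = -3900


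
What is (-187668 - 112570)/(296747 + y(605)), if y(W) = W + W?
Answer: -300238/297957 ≈ -1.0077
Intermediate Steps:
y(W) = 2*W
(-187668 - 112570)/(296747 + y(605)) = (-187668 - 112570)/(296747 + 2*605) = -300238/(296747 + 1210) = -300238/297957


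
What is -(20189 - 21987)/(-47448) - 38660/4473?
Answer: -102354563/11790828 ≈ -8.6809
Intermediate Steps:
-(20189 - 21987)/(-47448) - 38660/4473 = -1*(-1798)*(-1/47448) - 38660*1/4473 = 1798*(-1/47448) - 38660/4473 = -899/23724 - 38660/4473 = -102354563/11790828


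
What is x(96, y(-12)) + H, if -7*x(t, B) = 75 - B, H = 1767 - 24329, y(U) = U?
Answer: -158021/7 ≈ -22574.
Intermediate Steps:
H = -22562
x(t, B) = -75/7 + B/7 (x(t, B) = -(75 - B)/7 = -75/7 + B/7)
x(96, y(-12)) + H = (-75/7 + (⅐)*(-12)) - 22562 = (-75/7 - 12/7) - 22562 = -87/7 - 22562 = -158021/7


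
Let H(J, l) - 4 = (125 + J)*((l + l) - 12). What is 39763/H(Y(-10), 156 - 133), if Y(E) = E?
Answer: 39763/3914 ≈ 10.159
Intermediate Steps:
H(J, l) = 4 + (-12 + 2*l)*(125 + J) (H(J, l) = 4 + (125 + J)*((l + l) - 12) = 4 + (125 + J)*(2*l - 12) = 4 + (125 + J)*(-12 + 2*l) = 4 + (-12 + 2*l)*(125 + J))
39763/H(Y(-10), 156 - 133) = 39763/(-1496 - 12*(-10) + 250*(156 - 133) + 2*(-10)*(156 - 133)) = 39763/(-1496 + 120 + 250*23 + 2*(-10)*23) = 39763/(-1496 + 120 + 5750 - 460) = 39763/3914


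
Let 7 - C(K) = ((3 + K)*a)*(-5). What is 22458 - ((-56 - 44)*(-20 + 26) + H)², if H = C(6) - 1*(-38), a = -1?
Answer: -337542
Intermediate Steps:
C(K) = -8 - 5*K (C(K) = 7 - (3 + K)*(-1)*(-5) = 7 - (-3 - K)*(-5) = 7 - (15 + 5*K) = 7 + (-15 - 5*K) = -8 - 5*K)
H = 0 (H = (-8 - 5*6) - 1*(-38) = (-8 - 30) + 38 = -38 + 38 = 0)
22458 - ((-56 - 44)*(-20 + 26) + H)² = 22458 - ((-56 - 44)*(-20 + 26) + 0)² = 22458 - (-100*6 + 0)² = 22458 - (-600 + 0)² = 22458 - 1*(-600)² = 22458 - 1*360000 = 22458 - 360000 = -337542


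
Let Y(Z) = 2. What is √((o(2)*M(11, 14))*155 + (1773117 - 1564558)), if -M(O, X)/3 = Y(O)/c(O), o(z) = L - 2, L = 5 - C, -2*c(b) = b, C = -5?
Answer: √25399319/11 ≈ 458.16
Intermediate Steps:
c(b) = -b/2
L = 10 (L = 5 - 1*(-5) = 5 + 5 = 10)
o(z) = 8 (o(z) = 10 - 2 = 8)
M(O, X) = 12/O (M(O, X) = -6/((-O/2)) = -6*(-2/O) = -(-12)/O = 12/O)
√((o(2)*M(11, 14))*155 + (1773117 - 1564558)) = √((8*(12/11))*155 + (1773117 - 1564558)) = √((8*(12*(1/11)))*155 + 208559) = √((8*(12/11))*155 + 208559) = √((96/11)*155 + 208559) = √(14880/11 + 208559) = √(2309029/11) = √25399319/11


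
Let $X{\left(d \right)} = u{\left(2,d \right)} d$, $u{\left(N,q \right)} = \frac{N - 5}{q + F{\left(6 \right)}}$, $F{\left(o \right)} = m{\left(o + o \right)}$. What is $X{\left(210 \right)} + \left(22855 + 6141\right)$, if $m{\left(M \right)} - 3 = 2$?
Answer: $\frac{1246702}{43} \approx 28993.0$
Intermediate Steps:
$m{\left(M \right)} = 5$ ($m{\left(M \right)} = 3 + 2 = 5$)
$F{\left(o \right)} = 5$
$u{\left(N,q \right)} = \frac{-5 + N}{5 + q}$ ($u{\left(N,q \right)} = \frac{N - 5}{q + 5} = \frac{-5 + N}{5 + q}$)
$X{\left(d \right)} = - \frac{3 d}{5 + d}$ ($X{\left(d \right)} = \frac{-5 + 2}{5 + d} d = \frac{1}{5 + d} \left(-3\right) d = - \frac{3}{5 + d} d = - \frac{3 d}{5 + d}$)
$X{\left(210 \right)} + \left(22855 + 6141\right) = \left(-3\right) 210 \frac{1}{5 + 210} + \left(22855 + 6141\right) = \left(-3\right) 210 \cdot \frac{1}{215} + 28996 = - \frac{126}{43} + 28996 = \frac{1246702}{43}$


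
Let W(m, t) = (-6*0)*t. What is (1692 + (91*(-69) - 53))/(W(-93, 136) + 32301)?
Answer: -4640/32301 ≈ -0.14365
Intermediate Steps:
W(m, t) = 0 (W(m, t) = 0*t = 0)
(1692 + (91*(-69) - 53))/(W(-93, 136) + 32301) = (1692 + (91*(-69) - 53))/(0 + 32301) = (1692 + (-6279 - 53))/32301 = (1692 - 6332)*(1/32301) = -4640*1/32301 = -4640/32301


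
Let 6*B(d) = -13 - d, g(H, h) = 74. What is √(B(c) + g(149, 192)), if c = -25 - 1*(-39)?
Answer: √278/2 ≈ 8.3367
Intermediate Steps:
c = 14 (c = -25 + 39 = 14)
B(d) = -13/6 - d/6 (B(d) = (-13 - d)/6 = -13/6 - d/6)
√(B(c) + g(149, 192)) = √((-13/6 - ⅙*14) + 74) = √((-13/6 - 7/3) + 74) = √(-9/2 + 74) = √(139/2) = √278/2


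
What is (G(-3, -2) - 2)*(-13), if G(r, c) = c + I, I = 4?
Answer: 0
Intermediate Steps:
G(r, c) = 4 + c (G(r, c) = c + 4 = 4 + c)
(G(-3, -2) - 2)*(-13) = ((4 - 2) - 2)*(-13) = (2 - 2)*(-13) = 0*(-13) = 0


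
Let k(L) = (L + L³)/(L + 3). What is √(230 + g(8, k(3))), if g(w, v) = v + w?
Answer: 9*√3 ≈ 15.588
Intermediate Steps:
k(L) = (L + L³)/(3 + L)
√(230 + g(8, k(3))) = √(230 + ((3 + 3³)/(3 + 3) + 8)) = √(230 + ((3 + 27)/6 + 8)) = √(230 + ((⅙)*30 + 8)) = √(230 + (5 + 8)) = √(230 + 13) = √243 = 9*√3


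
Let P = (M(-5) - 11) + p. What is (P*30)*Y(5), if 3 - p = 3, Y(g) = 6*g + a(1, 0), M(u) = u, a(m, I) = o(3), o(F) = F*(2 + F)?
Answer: -21600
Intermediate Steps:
a(m, I) = 15 (a(m, I) = 3*(2 + 3) = 3*5 = 15)
Y(g) = 15 + 6*g (Y(g) = 6*g + 15 = 15 + 6*g)
p = 0 (p = 3 - 1*3 = 3 - 3 = 0)
P = -16 (P = (-5 - 11) + 0 = -16 + 0 = -16)
(P*30)*Y(5) = (-16*30)*(15 + 6*5) = -480*(15 + 30) = -480*45 = -21600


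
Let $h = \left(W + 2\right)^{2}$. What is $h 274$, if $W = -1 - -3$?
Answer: $4384$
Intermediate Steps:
$W = 2$ ($W = -1 + 3 = 2$)
$h = 16$ ($h = \left(2 + 2\right)^{2} = 4^{2} = 16$)
$h 274 = 16 \cdot 274 = 4384$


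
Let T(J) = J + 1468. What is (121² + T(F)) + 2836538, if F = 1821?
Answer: 2854468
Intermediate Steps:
T(J) = 1468 + J
(121² + T(F)) + 2836538 = (121² + (1468 + 1821)) + 2836538 = (14641 + 3289) + 2836538 = 17930 + 2836538 = 2854468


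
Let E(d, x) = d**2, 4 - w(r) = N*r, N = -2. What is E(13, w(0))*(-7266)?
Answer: -1227954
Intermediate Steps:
w(r) = 4 + 2*r (w(r) = 4 - (-2)*r = 4 + 2*r)
E(13, w(0))*(-7266) = 13**2*(-7266) = 169*(-7266) = -1227954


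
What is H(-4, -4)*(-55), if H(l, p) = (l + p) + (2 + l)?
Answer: 550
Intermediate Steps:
H(l, p) = 2 + p + 2*l
H(-4, -4)*(-55) = (2 - 4 + 2*(-4))*(-55) = (2 - 4 - 8)*(-55) = -10*(-55) = 550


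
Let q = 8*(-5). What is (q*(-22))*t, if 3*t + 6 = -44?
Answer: -44000/3 ≈ -14667.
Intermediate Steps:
q = -40
t = -50/3 (t = -2 + (⅓)*(-44) = -2 - 44/3 = -50/3 ≈ -16.667)
(q*(-22))*t = -40*(-22)*(-50/3) = 880*(-50/3) = -44000/3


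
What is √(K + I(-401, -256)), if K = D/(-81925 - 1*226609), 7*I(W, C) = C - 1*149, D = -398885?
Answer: 5*I*√10553695800494/2159738 ≈ 7.5209*I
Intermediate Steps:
I(W, C) = -149/7 + C/7 (I(W, C) = (C - 1*149)/7 = (C - 149)/7 = (-149 + C)/7 = -149/7 + C/7)
K = 398885/308534 (K = -398885/(-81925 - 1*226609) = -398885/(-81925 - 226609) = -398885/(-308534) = -398885*(-1/308534) = 398885/308534 ≈ 1.2928)
√(K + I(-401, -256)) = √(398885/308534 + (-149/7 + (⅐)*(-256))) = √(398885/308534 + (-149/7 - 256/7)) = √(398885/308534 - 405/7) = √(-122164075/2159738) = 5*I*√10553695800494/2159738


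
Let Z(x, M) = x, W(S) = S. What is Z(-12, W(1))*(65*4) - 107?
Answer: -3227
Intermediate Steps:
Z(-12, W(1))*(65*4) - 107 = -780*4 - 107 = -12*260 - 107 = -3120 - 107 = -3227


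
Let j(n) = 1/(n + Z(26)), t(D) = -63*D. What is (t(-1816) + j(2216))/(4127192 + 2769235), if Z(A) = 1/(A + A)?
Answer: 13183577116/794695972491 ≈ 0.016589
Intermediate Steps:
Z(A) = 1/(2*A)
j(n) = 1/(1/52 + n) (j(n) = 1/(n + (1/2)/26) = 1/(n + (1/2)*(1/26)) = 1/(n + 1/52) = 1/(1/52 + n))
(t(-1816) + j(2216))/(4127192 + 2769235) = (-63*(-1816) + 52/(1 + 52*2216))/(4127192 + 2769235) = (114408 + 52/(1 + 115232))/6896427 = (114408 + 52/115233)*(1/6896427) = (13183577116/115233)*(1/6896427) = 13183577116/794695972491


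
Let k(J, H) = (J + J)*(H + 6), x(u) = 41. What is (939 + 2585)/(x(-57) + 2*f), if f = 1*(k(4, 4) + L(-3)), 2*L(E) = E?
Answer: 1762/99 ≈ 17.798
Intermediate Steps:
L(E) = E/2
k(J, H) = 2*J*(6 + H) (k(J, H) = (2*J)*(6 + H) = 2*J*(6 + H))
f = 157/2 (f = 1*(2*4*(6 + 4) + (½)*(-3)) = 1*(2*4*10 - 3/2) = 1*(80 - 3/2) = 1*(157/2) = 157/2 ≈ 78.500)
(939 + 2585)/(x(-57) + 2*f) = (939 + 2585)/(41 + 2*(157/2)) = 3524/(41 + 157) = 3524/198 = 3524*(1/198) = 1762/99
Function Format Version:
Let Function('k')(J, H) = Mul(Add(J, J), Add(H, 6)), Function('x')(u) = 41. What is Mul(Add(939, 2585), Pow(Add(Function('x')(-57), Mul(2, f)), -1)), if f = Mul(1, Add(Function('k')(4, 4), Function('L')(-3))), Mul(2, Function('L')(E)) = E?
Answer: Rational(1762, 99) ≈ 17.798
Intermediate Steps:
Function('L')(E) = Mul(Rational(1, 2), E)
Function('k')(J, H) = Mul(2, J, Add(6, H)) (Function('k')(J, H) = Mul(Mul(2, J), Add(6, H)) = Mul(2, J, Add(6, H)))
f = Rational(157, 2) (f = Mul(1, Add(Mul(2, 4, Add(6, 4)), Mul(Rational(1, 2), -3))) = Mul(1, Add(Mul(2, 4, 10), Rational(-3, 2))) = Mul(1, Add(80, Rational(-3, 2))) = Mul(1, Rational(157, 2)) = Rational(157, 2) ≈ 78.500)
Mul(Add(939, 2585), Pow(Add(Function('x')(-57), Mul(2, f)), -1)) = Mul(Add(939, 2585), Pow(Add(41, Mul(2, Rational(157, 2))), -1)) = Mul(3524, Pow(Add(41, 157), -1)) = Mul(3524, Pow(198, -1)) = Mul(3524, Rational(1, 198)) = Rational(1762, 99)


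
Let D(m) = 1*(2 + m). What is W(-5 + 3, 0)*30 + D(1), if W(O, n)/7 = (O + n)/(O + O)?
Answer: 108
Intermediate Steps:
D(m) = 2 + m
W(O, n) = 7*(O + n)/(2*O) (W(O, n) = 7*((O + n)/(O + O)) = 7*((O + n)/((2*O))) = 7*((O + n)*(1/(2*O))) = 7*((O + n)/(2*O)) = 7*(O + n)/(2*O))
W(-5 + 3, 0)*30 + D(1) = (7*((-5 + 3) + 0)/(2*(-5 + 3)))*30 + (2 + 1) = ((7/2)*(-2 + 0)/(-2))*30 + 3 = ((7/2)*(-½)*(-2))*30 + 3 = (7/2)*30 + 3 = 105 + 3 = 108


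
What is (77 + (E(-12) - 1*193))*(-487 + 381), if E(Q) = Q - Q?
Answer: 12296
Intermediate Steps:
E(Q) = 0
(77 + (E(-12) - 1*193))*(-487 + 381) = (77 + (0 - 1*193))*(-487 + 381) = (77 + (0 - 193))*(-106) = (77 - 193)*(-106) = -116*(-106) = 12296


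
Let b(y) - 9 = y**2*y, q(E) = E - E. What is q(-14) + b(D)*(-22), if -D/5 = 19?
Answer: 18862052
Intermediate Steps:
q(E) = 0
D = -95 (D = -5*19 = -95)
b(y) = 9 + y**3 (b(y) = 9 + y**2*y = 9 + y**3)
q(-14) + b(D)*(-22) = 0 + (9 + (-95)**3)*(-22) = 0 + (9 - 857375)*(-22) = 0 - 857366*(-22) = 0 + 18862052 = 18862052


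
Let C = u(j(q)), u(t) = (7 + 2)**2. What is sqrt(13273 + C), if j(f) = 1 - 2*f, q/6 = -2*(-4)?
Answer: sqrt(13354) ≈ 115.56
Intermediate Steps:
q = 48 (q = 6*(-2*(-4)) = 6*8 = 48)
u(t) = 81 (u(t) = 9**2 = 81)
C = 81
sqrt(13273 + C) = sqrt(13273 + 81) = sqrt(13354)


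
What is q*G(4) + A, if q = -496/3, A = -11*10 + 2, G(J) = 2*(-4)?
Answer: 3644/3 ≈ 1214.7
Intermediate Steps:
G(J) = -8
A = -108 (A = -110 + 2 = -108)
q = -496/3 (q = -496*1/3 = -496/3 ≈ -165.33)
q*G(4) + A = -496/3*(-8) - 108 = 3968/3 - 108 = 3644/3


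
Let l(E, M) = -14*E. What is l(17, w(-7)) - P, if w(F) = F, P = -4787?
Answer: 4549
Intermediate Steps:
l(17, w(-7)) - P = -14*17 - 1*(-4787) = -238 + 4787 = 4549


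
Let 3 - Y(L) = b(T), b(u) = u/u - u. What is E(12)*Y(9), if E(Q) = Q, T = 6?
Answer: 96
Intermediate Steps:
b(u) = 1 - u
Y(L) = 8 (Y(L) = 3 - (1 - 1*6) = 3 - (1 - 6) = 3 - 1*(-5) = 3 + 5 = 8)
E(12)*Y(9) = 12*8 = 96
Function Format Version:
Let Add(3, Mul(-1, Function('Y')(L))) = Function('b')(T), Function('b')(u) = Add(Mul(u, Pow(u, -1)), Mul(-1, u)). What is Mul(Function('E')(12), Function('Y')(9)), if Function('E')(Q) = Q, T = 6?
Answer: 96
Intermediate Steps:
Function('b')(u) = Add(1, Mul(-1, u))
Function('Y')(L) = 8 (Function('Y')(L) = Add(3, Mul(-1, Add(1, Mul(-1, 6)))) = Add(3, Mul(-1, Add(1, -6))) = Add(3, Mul(-1, -5)) = Add(3, 5) = 8)
Mul(Function('E')(12), Function('Y')(9)) = Mul(12, 8) = 96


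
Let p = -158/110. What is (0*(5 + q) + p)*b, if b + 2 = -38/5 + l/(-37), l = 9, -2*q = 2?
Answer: 143859/10175 ≈ 14.138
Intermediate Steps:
q = -1 (q = -½*2 = -1)
b = -1821/185 (b = -2 + (-38/5 + 9/(-37)) = -2 + (-38*⅕ + 9*(-1/37)) = -2 + (-38/5 - 9/37) = -2 - 1451/185 = -1821/185 ≈ -9.8432)
p = -79/55 (p = -158*1/110 = -79/55 ≈ -1.4364)
(0*(5 + q) + p)*b = (0*(5 - 1) - 79/55)*(-1821/185) = (0*4 - 79/55)*(-1821/185) = (0 - 79/55)*(-1821/185) = -79/55*(-1821/185) = 143859/10175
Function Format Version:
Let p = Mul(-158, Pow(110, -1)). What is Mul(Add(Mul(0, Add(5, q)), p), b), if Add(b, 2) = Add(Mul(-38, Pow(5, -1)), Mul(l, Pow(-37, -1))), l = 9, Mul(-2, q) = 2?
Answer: Rational(143859, 10175) ≈ 14.138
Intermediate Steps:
q = -1 (q = Mul(Rational(-1, 2), 2) = -1)
b = Rational(-1821, 185) (b = Add(-2, Add(Mul(-38, Pow(5, -1)), Mul(9, Pow(-37, -1)))) = Add(-2, Add(Mul(-38, Rational(1, 5)), Mul(9, Rational(-1, 37)))) = Add(-2, Add(Rational(-38, 5), Rational(-9, 37))) = Add(-2, Rational(-1451, 185)) = Rational(-1821, 185) ≈ -9.8432)
p = Rational(-79, 55) (p = Mul(-158, Rational(1, 110)) = Rational(-79, 55) ≈ -1.4364)
Mul(Add(Mul(0, Add(5, q)), p), b) = Mul(Add(Mul(0, Add(5, -1)), Rational(-79, 55)), Rational(-1821, 185)) = Mul(Add(Mul(0, 4), Rational(-79, 55)), Rational(-1821, 185)) = Mul(Add(0, Rational(-79, 55)), Rational(-1821, 185)) = Mul(Rational(-79, 55), Rational(-1821, 185)) = Rational(143859, 10175)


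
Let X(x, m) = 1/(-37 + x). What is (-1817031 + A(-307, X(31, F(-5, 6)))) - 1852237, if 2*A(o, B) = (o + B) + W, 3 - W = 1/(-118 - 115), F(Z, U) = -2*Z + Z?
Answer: -10259698547/2796 ≈ -3.6694e+6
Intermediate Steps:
F(Z, U) = -Z
W = 700/233 (W = 3 - 1/(-118 - 115) = 3 - 1/(-233) = 3 - 1*(-1/233) = 3 + 1/233 = 700/233 ≈ 3.0043)
A(o, B) = 350/233 + B/2 + o/2 (A(o, B) = ((o + B) + 700/233)/2 = ((B + o) + 700/233)/2 = (700/233 + B + o)/2 = 350/233 + B/2 + o/2)
(-1817031 + A(-307, X(31, F(-5, 6)))) - 1852237 = (-1817031 + (350/233 + 1/(2*(-37 + 31)) + (½)*(-307))) - 1852237 = (-1817031 + (350/233 + (½)/(-6) - 307/2)) - 1852237 = (-1817031 + (350/233 + (½)*(-⅙) - 307/2)) - 1852237 = (-1817031 + (350/233 - 1/12 - 307/2)) - 1852237 = (-1817031 - 425219/2796) - 1852237 = -5080843895/2796 - 1852237 = -10259698547/2796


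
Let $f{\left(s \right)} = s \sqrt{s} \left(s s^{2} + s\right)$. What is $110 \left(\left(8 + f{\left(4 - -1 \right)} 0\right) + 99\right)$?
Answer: $11770$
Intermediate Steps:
$f{\left(s \right)} = s^{\frac{3}{2}} \left(s + s^{3}\right)$ ($f{\left(s \right)} = s^{\frac{3}{2}} \left(s^{3} + s\right) = s^{\frac{3}{2}} \left(s + s^{3}\right)$)
$110 \left(\left(8 + f{\left(4 - -1 \right)} 0\right) + 99\right) = 110 \left(\left(8 + \left(4 - -1\right)^{\frac{5}{2}} \left(1 + \left(4 - -1\right)^{2}\right) 0\right) + 99\right) = 110 \left(\left(8 + \left(4 + 1\right)^{\frac{5}{2}} \left(1 + \left(4 + 1\right)^{2}\right) 0\right) + 99\right) = 110 \left(\left(8 + 5^{\frac{5}{2}} \left(1 + 5^{2}\right) 0\right) + 99\right) = 110 \left(\left(8 + 25 \sqrt{5} \left(1 + 25\right) 0\right) + 99\right) = 110 \left(\left(8 + 25 \sqrt{5} \cdot 26 \cdot 0\right) + 99\right) = 110 \left(\left(8 + 650 \sqrt{5} \cdot 0\right) + 99\right) = 110 \left(\left(8 + 0\right) + 99\right) = 110 \left(8 + 99\right) = 110 \cdot 107 = 11770$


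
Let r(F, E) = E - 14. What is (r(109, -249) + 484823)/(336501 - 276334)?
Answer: 484560/60167 ≈ 8.0536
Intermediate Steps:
r(F, E) = -14 + E
(r(109, -249) + 484823)/(336501 - 276334) = ((-14 - 249) + 484823)/(336501 - 276334) = (-263 + 484823)/60167 = 484560*(1/60167) = 484560/60167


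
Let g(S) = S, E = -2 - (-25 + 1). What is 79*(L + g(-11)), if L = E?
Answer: 869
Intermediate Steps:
E = 22 (E = -2 - 1*(-24) = -2 + 24 = 22)
L = 22
79*(L + g(-11)) = 79*(22 - 11) = 79*11 = 869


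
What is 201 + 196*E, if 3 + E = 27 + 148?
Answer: 33913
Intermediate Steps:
E = 172 (E = -3 + (27 + 148) = -3 + 175 = 172)
201 + 196*E = 201 + 196*172 = 201 + 33712 = 33913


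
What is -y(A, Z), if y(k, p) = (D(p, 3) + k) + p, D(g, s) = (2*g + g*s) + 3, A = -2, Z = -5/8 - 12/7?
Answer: 365/28 ≈ 13.036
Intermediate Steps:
Z = -131/56 (Z = -5*⅛ - 12*⅐ = -5/8 - 12/7 = -131/56 ≈ -2.3393)
D(g, s) = 3 + 2*g + g*s
y(k, p) = 3 + k + 6*p (y(k, p) = ((3 + 2*p + p*3) + k) + p = ((3 + 2*p + 3*p) + k) + p = ((3 + 5*p) + k) + p = (3 + k + 5*p) + p = 3 + k + 6*p)
-y(A, Z) = -(3 - 2 + 6*(-131/56)) = -(3 - 2 - 393/28) = -1*(-365/28) = 365/28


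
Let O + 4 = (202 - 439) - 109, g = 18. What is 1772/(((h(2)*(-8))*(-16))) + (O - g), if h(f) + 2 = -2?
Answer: -47547/128 ≈ -371.46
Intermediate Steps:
h(f) = -4 (h(f) = -2 - 2 = -4)
O = -350 (O = -4 + ((202 - 439) - 109) = -4 + (-237 - 109) = -4 - 346 = -350)
1772/(((h(2)*(-8))*(-16))) + (O - g) = 1772/((-4*(-8)*(-16))) + (-350 - 1*18) = 1772/((32*(-16))) + (-350 - 18) = 1772/(-512) - 368 = 1772*(-1/512) - 368 = -443/128 - 368 = -47547/128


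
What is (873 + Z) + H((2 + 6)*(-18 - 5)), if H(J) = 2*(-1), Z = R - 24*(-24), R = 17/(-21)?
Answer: 30370/21 ≈ 1446.2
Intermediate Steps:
R = -17/21 (R = 17*(-1/21) = -17/21 ≈ -0.80952)
Z = 12079/21 (Z = -17/21 - 24*(-24) = -17/21 + 576 = 12079/21 ≈ 575.19)
H(J) = -2
(873 + Z) + H((2 + 6)*(-18 - 5)) = (873 + 12079/21) - 2 = 30412/21 - 2 = 30370/21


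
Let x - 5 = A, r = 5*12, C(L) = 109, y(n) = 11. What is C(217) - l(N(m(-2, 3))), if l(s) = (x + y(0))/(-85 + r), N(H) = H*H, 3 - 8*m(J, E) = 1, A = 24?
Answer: 553/5 ≈ 110.60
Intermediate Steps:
m(J, E) = ¼ (m(J, E) = 3/8 - ⅛*1 = 3/8 - ⅛ = ¼)
r = 60
x = 29 (x = 5 + 24 = 29)
N(H) = H²
l(s) = -8/5 (l(s) = (29 + 11)/(-85 + 60) = 40/(-25) = 40*(-1/25) = -8/5)
C(217) - l(N(m(-2, 3))) = 109 - 1*(-8/5) = 109 + 8/5 = 553/5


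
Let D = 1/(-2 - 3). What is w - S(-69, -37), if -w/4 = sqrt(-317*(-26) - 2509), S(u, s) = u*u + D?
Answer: -23804/5 - 84*sqrt(13) ≈ -5063.7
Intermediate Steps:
D = -1/5 (D = 1/(-5) = -1/5 ≈ -0.20000)
S(u, s) = -1/5 + u**2 (S(u, s) = u*u - 1/5 = u**2 - 1/5 = -1/5 + u**2)
w = -84*sqrt(13) (w = -4*sqrt(-317*(-26) - 2509) = -4*sqrt(8242 - 2509) = -84*sqrt(13) ≈ -302.87)
w - S(-69, -37) = -84*sqrt(13) - (-1/5 + (-69)**2) = -84*sqrt(13) - (-1/5 + 4761) = -84*sqrt(13) - 1*23804/5 = -84*sqrt(13) - 23804/5 = -23804/5 - 84*sqrt(13)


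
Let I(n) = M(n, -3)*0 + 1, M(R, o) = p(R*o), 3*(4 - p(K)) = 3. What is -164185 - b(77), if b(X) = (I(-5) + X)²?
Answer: -170269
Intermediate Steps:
p(K) = 3 (p(K) = 4 - ⅓*3 = 4 - 1 = 3)
M(R, o) = 3
I(n) = 1 (I(n) = 3*0 + 1 = 0 + 1 = 1)
b(X) = (1 + X)²
-164185 - b(77) = -164185 - (1 + 77)² = -164185 - 1*78² = -164185 - 1*6084 = -164185 - 6084 = -170269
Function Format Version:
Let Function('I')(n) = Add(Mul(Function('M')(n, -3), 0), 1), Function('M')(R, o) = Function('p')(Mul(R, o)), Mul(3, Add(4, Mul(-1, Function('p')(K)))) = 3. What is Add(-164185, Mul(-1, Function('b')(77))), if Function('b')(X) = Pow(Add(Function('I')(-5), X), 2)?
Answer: -170269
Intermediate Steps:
Function('p')(K) = 3 (Function('p')(K) = Add(4, Mul(Rational(-1, 3), 3)) = Add(4, -1) = 3)
Function('M')(R, o) = 3
Function('I')(n) = 1 (Function('I')(n) = Add(Mul(3, 0), 1) = Add(0, 1) = 1)
Function('b')(X) = Pow(Add(1, X), 2)
Add(-164185, Mul(-1, Function('b')(77))) = Add(-164185, Mul(-1, Pow(Add(1, 77), 2))) = Add(-164185, Mul(-1, Pow(78, 2))) = Add(-164185, Mul(-1, 6084)) = Add(-164185, -6084) = -170269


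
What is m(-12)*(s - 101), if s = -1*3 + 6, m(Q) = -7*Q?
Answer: -8232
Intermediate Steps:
s = 3 (s = -3 + 6 = 3)
m(-12)*(s - 101) = (-7*(-12))*(3 - 101) = 84*(-98) = -8232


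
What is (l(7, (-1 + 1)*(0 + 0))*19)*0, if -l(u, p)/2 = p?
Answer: 0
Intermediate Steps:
l(u, p) = -2*p
(l(7, (-1 + 1)*(0 + 0))*19)*0 = (-2*(-1 + 1)*(0 + 0)*19)*0 = (-0*0*19)*0 = (-2*0*19)*0 = (0*19)*0 = 0*0 = 0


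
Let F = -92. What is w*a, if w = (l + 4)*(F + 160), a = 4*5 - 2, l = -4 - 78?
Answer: -95472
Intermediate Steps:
l = -82
a = 18 (a = 20 - 2 = 18)
w = -5304 (w = (-82 + 4)*(-92 + 160) = -78*68 = -5304)
w*a = -5304*18 = -95472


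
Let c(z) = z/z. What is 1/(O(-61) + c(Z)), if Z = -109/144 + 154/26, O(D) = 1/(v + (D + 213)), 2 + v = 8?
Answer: 158/159 ≈ 0.99371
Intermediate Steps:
v = 6 (v = -2 + 8 = 6)
O(D) = 1/(219 + D) (O(D) = 1/(6 + (D + 213)) = 1/(6 + (213 + D)) = 1/(219 + D))
Z = 9671/1872 (Z = -109*1/144 + 154*(1/26) = -109/144 + 77/13 = 9671/1872 ≈ 5.1661)
c(z) = 1
1/(O(-61) + c(Z)) = 1/(1/(219 - 61) + 1) = 1/(1/158 + 1) = 1/(159/158) = 158/159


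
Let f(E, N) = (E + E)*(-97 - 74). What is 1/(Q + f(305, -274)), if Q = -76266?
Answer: -1/180576 ≈ -5.5378e-6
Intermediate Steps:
f(E, N) = -342*E (f(E, N) = (2*E)*(-171) = -342*E)
1/(Q + f(305, -274)) = 1/(-76266 - 342*305) = 1/(-76266 - 104310) = 1/(-180576) = -1/180576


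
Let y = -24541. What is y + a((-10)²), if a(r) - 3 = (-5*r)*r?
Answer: -74538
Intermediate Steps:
a(r) = 3 - 5*r² (a(r) = 3 + (-5*r)*r = 3 - 5*r²)
y + a((-10)²) = -24541 + (3 - 5*((-10)²)²) = -24541 + (3 - 5*100²) = -24541 + (3 - 5*10000) = -24541 + (3 - 50000) = -24541 - 49997 = -74538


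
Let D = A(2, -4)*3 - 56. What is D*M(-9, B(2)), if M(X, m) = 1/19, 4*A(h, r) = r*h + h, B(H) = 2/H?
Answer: -121/38 ≈ -3.1842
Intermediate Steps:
A(h, r) = h/4 + h*r/4 (A(h, r) = (r*h + h)/4 = (h*r + h)/4 = (h + h*r)/4 = h/4 + h*r/4)
M(X, m) = 1/19
D = -121/2 (D = ((¼)*2*(1 - 4))*3 - 56 = ((¼)*2*(-3))*3 - 56 = -3/2*3 - 56 = -9/2 - 56 = -121/2 ≈ -60.500)
D*M(-9, B(2)) = -121/2*1/19 = -121/38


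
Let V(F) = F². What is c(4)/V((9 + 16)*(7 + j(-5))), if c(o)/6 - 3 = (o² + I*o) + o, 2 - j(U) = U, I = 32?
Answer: 453/61250 ≈ 0.0073959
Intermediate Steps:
j(U) = 2 - U
c(o) = 18 + 6*o² + 198*o (c(o) = 18 + 6*((o² + 32*o) + o) = 18 + 6*(o² + 33*o) = 18 + (6*o² + 198*o) = 18 + 6*o² + 198*o)
c(4)/V((9 + 16)*(7 + j(-5))) = (18 + 6*4² + 198*4)/(((9 + 16)*(7 + (2 - 1*(-5))))²) = (18 + 6*16 + 792)/((25*(7 + (2 + 5)))²) = (18 + 96 + 792)/((25*(7 + 7))²) = 906/((25*14)²) = 906/(350²) = 906/122500 = 906*(1/122500) = 453/61250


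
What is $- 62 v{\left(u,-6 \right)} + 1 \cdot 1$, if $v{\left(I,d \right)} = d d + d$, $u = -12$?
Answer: $-1859$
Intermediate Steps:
$v{\left(I,d \right)} = d + d^{2}$ ($v{\left(I,d \right)} = d^{2} + d = d + d^{2}$)
$- 62 v{\left(u,-6 \right)} + 1 \cdot 1 = - 62 \left(- 6 \left(1 - 6\right)\right) + 1 \cdot 1 = - 62 \left(\left(-6\right) \left(-5\right)\right) + 1 = \left(-62\right) 30 + 1 = -1860 + 1 = -1859$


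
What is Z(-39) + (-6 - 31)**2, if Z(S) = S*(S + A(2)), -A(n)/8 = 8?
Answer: 5386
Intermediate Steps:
A(n) = -64 (A(n) = -8*8 = -64)
Z(S) = S*(-64 + S) (Z(S) = S*(S - 64) = S*(-64 + S))
Z(-39) + (-6 - 31)**2 = -39*(-64 - 39) + (-6 - 31)**2 = -39*(-103) + (-37)**2 = 4017 + 1369 = 5386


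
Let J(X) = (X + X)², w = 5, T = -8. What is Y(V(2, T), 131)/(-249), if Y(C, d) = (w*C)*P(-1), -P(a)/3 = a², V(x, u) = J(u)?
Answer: 1280/83 ≈ 15.422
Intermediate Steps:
J(X) = 4*X² (J(X) = (2*X)² = 4*X²)
V(x, u) = 4*u²
P(a) = -3*a²
Y(C, d) = -15*C (Y(C, d) = (5*C)*(-3*(-1)²) = (5*C)*(-3*1) = (5*C)*(-3) = -15*C)
Y(V(2, T), 131)/(-249) = -60*(-8)²/(-249) = -60*64*(-1/249) = -15*256*(-1/249) = -3840*(-1/249) = 1280/83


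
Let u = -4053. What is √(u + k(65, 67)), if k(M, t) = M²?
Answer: 2*√43 ≈ 13.115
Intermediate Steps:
√(u + k(65, 67)) = √(-4053 + 65²) = √(-4053 + 4225) = √172 = 2*√43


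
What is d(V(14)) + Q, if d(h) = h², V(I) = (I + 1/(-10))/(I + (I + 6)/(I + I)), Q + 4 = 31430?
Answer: 33340790129/1060900 ≈ 31427.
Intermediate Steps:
Q = 31426 (Q = -4 + 31430 = 31426)
V(I) = (-⅒ + I)/(I + (6 + I)/(2*I)) (V(I) = (I - ⅒)/(I + (6 + I)/((2*I))) = (-⅒ + I)/(I + (6 + I)*(1/(2*I))) = (-⅒ + I)/(I + (6 + I)/(2*I)))
d(V(14)) + Q = ((⅕)*14*(-1 + 10*14)/(6 + 14 + 2*14²))² + 31426 = ((⅕)*14*(-1 + 140)/(6 + 14 + 2*196))² + 31426 = ((⅕)*14*139/(6 + 14 + 392))² + 31426 = ((⅕)*14*139/412)² + 31426 = ((⅕)*14*(1/412)*139)² + 31426 = (973/1030)² + 31426 = 946729/1060900 + 31426 = 33340790129/1060900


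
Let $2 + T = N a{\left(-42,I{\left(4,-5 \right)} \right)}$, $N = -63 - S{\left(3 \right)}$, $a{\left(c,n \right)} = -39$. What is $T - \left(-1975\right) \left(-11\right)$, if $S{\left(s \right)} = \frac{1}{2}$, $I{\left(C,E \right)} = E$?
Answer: $- \frac{38501}{2} \approx -19251.0$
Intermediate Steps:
$S{\left(s \right)} = \frac{1}{2}$
$N = - \frac{127}{2}$ ($N = -63 - \frac{1}{2} = - \frac{127}{2} \approx -63.5$)
$T = \frac{4949}{2}$ ($T = -2 - - \frac{4953}{2} = -2 + \frac{4953}{2} = \frac{4949}{2} \approx 2474.5$)
$T - \left(-1975\right) \left(-11\right) = \frac{4949}{2} - \left(-1975\right) \left(-11\right) = \frac{4949}{2} - 21725 = - \frac{38501}{2}$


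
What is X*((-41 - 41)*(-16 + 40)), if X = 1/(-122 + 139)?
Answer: -1968/17 ≈ -115.76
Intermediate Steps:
X = 1/17 ≈ 0.058824
X*((-41 - 41)*(-16 + 40)) = ((-41 - 41)*(-16 + 40))/17 = (-82*24)/17 = (1/17)*(-1968) = -1968/17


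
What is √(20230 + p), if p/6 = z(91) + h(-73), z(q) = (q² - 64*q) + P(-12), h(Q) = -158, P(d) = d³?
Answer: 2*√5914 ≈ 153.81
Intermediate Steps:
z(q) = -1728 + q² - 64*q (z(q) = (q² - 64*q) + (-12)³ = (q² - 64*q) - 1728 = -1728 + q² - 64*q)
p = 3426 (p = 6*((-1728 + 91² - 64*91) - 158) = 6*((-1728 + 8281 - 5824) - 158) = 6*(729 - 158) = 6*571 = 3426)
√(20230 + p) = √(20230 + 3426) = √23656 = 2*√5914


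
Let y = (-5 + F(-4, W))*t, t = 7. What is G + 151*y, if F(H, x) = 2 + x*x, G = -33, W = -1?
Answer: -2147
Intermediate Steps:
F(H, x) = 2 + x²
y = -14 (y = (-5 + (2 + (-1)²))*7 = (-5 + (2 + 1))*7 = (-5 + 3)*7 = -2*7 = -14)
G + 151*y = -33 + 151*(-14) = -33 - 2114 = -2147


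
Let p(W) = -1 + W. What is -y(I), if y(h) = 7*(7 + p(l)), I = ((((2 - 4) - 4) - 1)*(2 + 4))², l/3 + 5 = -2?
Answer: 105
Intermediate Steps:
l = -21 (l = -15 + 3*(-2) = -15 - 6 = -21)
I = 1764 (I = (((-2 - 4) - 1)*6)² = ((-6 - 1)*6)² = (-7*6)² = (-42)² = 1764)
y(h) = -105 (y(h) = 7*(7 + (-1 - 21)) = 7*(7 - 22) = 7*(-15) = -105)
-y(I) = -1*(-105) = 105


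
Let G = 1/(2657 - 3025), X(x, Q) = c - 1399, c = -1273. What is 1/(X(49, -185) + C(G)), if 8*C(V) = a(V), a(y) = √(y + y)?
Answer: -31465472/84075741185 - 16*I*√46/84075741185 ≈ -0.00037425 - 1.2907e-9*I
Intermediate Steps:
X(x, Q) = -2672 (X(x, Q) = -1273 - 1399 = -2672)
G = -1/368 (G = 1/(-368) = -1/368 ≈ -0.0027174)
a(y) = √2*√y (a(y) = √(2*y) = √2*√y)
C(V) = √2*√V/8 (C(V) = (√2*√V)/8 = √2*√V/8)
1/(X(49, -185) + C(G)) = 1/(-2672 + √2*√(-1/368)/8) = 1/(-2672 + √2*(I*√23/92)/8) = 1/(-2672 + I*√46/736)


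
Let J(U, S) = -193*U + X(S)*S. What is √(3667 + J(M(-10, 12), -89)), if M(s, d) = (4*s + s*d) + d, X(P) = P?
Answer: 2*√10038 ≈ 200.38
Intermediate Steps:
M(s, d) = d + 4*s + d*s (M(s, d) = (4*s + d*s) + d = d + 4*s + d*s)
J(U, S) = S² - 193*U (J(U, S) = -193*U + S*S = -193*U + S² = S² - 193*U)
√(3667 + J(M(-10, 12), -89)) = √(3667 + ((-89)² - 193*(12 + 4*(-10) + 12*(-10)))) = √(3667 + (7921 - 193*(12 - 40 - 120))) = √(3667 + (7921 - 193*(-148))) = √(3667 + (7921 + 28564)) = √(3667 + 36485) = √40152 = 2*√10038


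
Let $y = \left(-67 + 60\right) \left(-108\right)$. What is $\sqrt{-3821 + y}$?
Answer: $i \sqrt{3065} \approx 55.362 i$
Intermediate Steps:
$y = 756$ ($y = \left(-7\right) \left(-108\right) = 756$)
$\sqrt{-3821 + y} = \sqrt{-3821 + 756} = \sqrt{-3065} = i \sqrt{3065}$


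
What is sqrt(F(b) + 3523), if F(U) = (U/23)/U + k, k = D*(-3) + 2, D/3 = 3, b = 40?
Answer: sqrt(1850465)/23 ≈ 59.144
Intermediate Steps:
D = 9 (D = 3*3 = 9)
k = -25 (k = 9*(-3) + 2 = -27 + 2 = -25)
F(U) = -574/23 (F(U) = (U/23)/U - 25 = 1/23 - 25 = -574/23)
sqrt(F(b) + 3523) = sqrt(-574/23 + 3523) = sqrt(80455/23) = sqrt(1850465)/23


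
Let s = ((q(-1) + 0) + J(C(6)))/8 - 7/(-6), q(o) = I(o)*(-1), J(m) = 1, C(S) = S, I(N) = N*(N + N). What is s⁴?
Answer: 390625/331776 ≈ 1.1774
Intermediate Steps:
I(N) = 2*N² (I(N) = N*(2*N) = 2*N²)
q(o) = -2*o² (q(o) = (2*o²)*(-1) = -2*o²)
s = 25/24 (s = ((-2*(-1)² + 0) + 1)/8 - 7/(-6) = ((-2*1 + 0) + 1)*(⅛) - 7*(-⅙) = ((-2 + 0) + 1)*(⅛) + 7/6 = (-2 + 1)*(⅛) + 7/6 = -1*⅛ + 7/6 = -⅛ + 7/6 = 25/24 ≈ 1.0417)
s⁴ = (25/24)⁴ = 390625/331776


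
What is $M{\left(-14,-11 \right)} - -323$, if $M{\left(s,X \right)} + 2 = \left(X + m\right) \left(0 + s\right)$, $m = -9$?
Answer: $601$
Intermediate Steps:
$M{\left(s,X \right)} = -2 + s \left(-9 + X\right)$ ($M{\left(s,X \right)} = -2 + \left(X - 9\right) \left(0 + s\right) = -2 + \left(-9 + X\right) s = -2 + s \left(-9 + X\right)$)
$M{\left(-14,-11 \right)} - -323 = \left(-2 - -126 - -154\right) - -323 = \left(-2 + 126 + 154\right) + 323 = 278 + 323 = 601$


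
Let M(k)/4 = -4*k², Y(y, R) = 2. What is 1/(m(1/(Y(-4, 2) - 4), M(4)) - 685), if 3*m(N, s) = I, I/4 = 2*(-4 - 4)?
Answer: -3/2119 ≈ -0.0014158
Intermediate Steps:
M(k) = -16*k² (M(k) = 4*(-4*k²) = -16*k²)
I = -64 (I = 4*(2*(-4 - 4)) = 4*(2*(-8)) = 4*(-16) = -64)
m(N, s) = -64/3 (m(N, s) = (⅓)*(-64) = -64/3)
1/(m(1/(Y(-4, 2) - 4), M(4)) - 685) = 1/(-64/3 - 685) = 1/(-2119/3) = -3/2119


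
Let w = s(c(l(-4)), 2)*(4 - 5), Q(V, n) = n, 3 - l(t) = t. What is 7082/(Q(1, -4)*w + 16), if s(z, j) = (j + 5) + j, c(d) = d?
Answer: 3541/26 ≈ 136.19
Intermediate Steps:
l(t) = 3 - t
s(z, j) = 5 + 2*j (s(z, j) = (5 + j) + j = 5 + 2*j)
w = -9 (w = (5 + 2*2)*(4 - 5) = (5 + 4)*(-1) = 9*(-1) = -9)
7082/(Q(1, -4)*w + 16) = 7082/(-4*(-9) + 16) = 7082/(36 + 16) = 7082/52 = 7082*(1/52) = 3541/26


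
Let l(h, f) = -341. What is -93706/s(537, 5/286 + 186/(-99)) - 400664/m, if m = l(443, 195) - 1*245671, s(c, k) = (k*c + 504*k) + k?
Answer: 2555754668764/51172771611 ≈ 49.944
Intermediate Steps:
s(c, k) = 505*k + c*k (s(c, k) = (c*k + 504*k) + k = (504*k + c*k) + k = 505*k + c*k)
m = -246012 (m = -341 - 1*245671 = -341 - 245671 = -246012)
-93706/s(537, 5/286 + 186/(-99)) - 400664/m = -93706*1/((505 + 537)*(5/286 + 186/(-99))) - 400664/(-246012) = -93706*1/(1042*(5*(1/286) + 186*(-1/99))) - 400664*(-1/246012) = -93706*1/(1042*(5/286 - 62/33)) + 100166/61503 = -93706/((-1597/858*1042)) + 100166/61503 = -93706/(-832037/429) + 100166/61503 = -93706*(-429/832037) + 100166/61503 = 40199874/832037 + 100166/61503 = 2555754668764/51172771611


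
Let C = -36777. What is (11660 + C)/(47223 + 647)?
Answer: -25117/47870 ≈ -0.52469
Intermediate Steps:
(11660 + C)/(47223 + 647) = (11660 - 36777)/(47223 + 647) = -25117/47870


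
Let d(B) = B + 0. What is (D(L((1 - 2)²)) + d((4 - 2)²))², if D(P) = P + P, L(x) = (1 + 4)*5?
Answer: 2916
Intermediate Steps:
L(x) = 25 (L(x) = 5*5 = 25)
D(P) = 2*P
d(B) = B
(D(L((1 - 2)²)) + d((4 - 2)²))² = (2*25 + (4 - 2)²)² = (50 + 2²)² = (50 + 4)² = 54² = 2916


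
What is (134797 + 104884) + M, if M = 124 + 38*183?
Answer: 246759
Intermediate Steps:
M = 7078 (M = 124 + 6954 = 7078)
(134797 + 104884) + M = (134797 + 104884) + 7078 = 239681 + 7078 = 246759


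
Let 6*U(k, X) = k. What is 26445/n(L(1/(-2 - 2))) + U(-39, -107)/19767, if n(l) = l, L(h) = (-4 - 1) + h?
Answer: -1393968931/276738 ≈ -5037.1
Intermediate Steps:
L(h) = -5 + h
U(k, X) = k/6
26445/n(L(1/(-2 - 2))) + U(-39, -107)/19767 = 26445/(-5 + 1/(-2 - 2)) + ((⅙)*(-39))/19767 = 26445/(-5 + 1/(-4)) - 13/2*1/19767 = 26445/(-5 - ¼) - 13/39534 = 26445/(-21/4) - 13/39534 = 26445*(-4/21) - 13/39534 = -35260/7 - 13/39534 = -1393968931/276738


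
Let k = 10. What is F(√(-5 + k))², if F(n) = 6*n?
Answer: 180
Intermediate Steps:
F(√(-5 + k))² = (6*√(-5 + 10))² = (6*√5)² = 180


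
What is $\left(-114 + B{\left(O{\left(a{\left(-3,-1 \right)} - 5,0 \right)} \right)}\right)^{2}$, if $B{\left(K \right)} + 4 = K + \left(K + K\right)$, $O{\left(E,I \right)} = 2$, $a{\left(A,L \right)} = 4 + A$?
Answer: $12544$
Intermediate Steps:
$B{\left(K \right)} = -4 + 3 K$ ($B{\left(K \right)} = -4 + \left(K + \left(K + K\right)\right) = -4 + \left(K + 2 K\right) = -4 + 3 K$)
$\left(-114 + B{\left(O{\left(a{\left(-3,-1 \right)} - 5,0 \right)} \right)}\right)^{2} = \left(-114 + \left(-4 + 3 \cdot 2\right)\right)^{2} = \left(-114 + \left(-4 + 6\right)\right)^{2} = \left(-114 + 2\right)^{2} = \left(-112\right)^{2} = 12544$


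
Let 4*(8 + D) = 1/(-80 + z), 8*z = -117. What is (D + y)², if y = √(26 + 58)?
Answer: 84835480/573049 - 24232*√21/757 ≈ 1.3514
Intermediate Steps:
z = -117/8 (z = (⅛)*(-117) = -117/8 ≈ -14.625)
y = 2*√21 (y = √84 = 2*√21 ≈ 9.1651)
D = -6058/757 (D = -8 + 1/(4*(-80 - 117/8)) = -8 + 1/(4*(-757/8)) = -8 + (¼)*(-8/757) = -8 - 2/757 = -6058/757 ≈ -8.0026)
(D + y)² = (-6058/757 + 2*√21)²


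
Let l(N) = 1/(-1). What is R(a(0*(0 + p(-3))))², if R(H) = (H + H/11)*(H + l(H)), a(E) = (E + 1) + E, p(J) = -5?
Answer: 0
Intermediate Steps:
l(N) = -1
a(E) = 1 + 2*E (a(E) = (1 + E) + E = 1 + 2*E)
R(H) = 12*H*(-1 + H)/11 (R(H) = (H + H/11)*(H - 1) = (H + H*(1/11))*(-1 + H) = (H + H/11)*(-1 + H) = (12*H/11)*(-1 + H) = 12*H*(-1 + H)/11)
R(a(0*(0 + p(-3))))² = (12*(1 + 2*(0*(0 - 5)))*(-1 + (1 + 2*(0*(0 - 5))))/11)² = (12*(1 + 2*(0*(-5)))*(-1 + (1 + 2*(0*(-5))))/11)² = (12*(1 + 2*0)*(-1 + (1 + 2*0))/11)² = (12*(1 + 0)*(-1 + (1 + 0))/11)² = ((12/11)*1*(-1 + 1))² = ((12/11)*1*0)² = 0² = 0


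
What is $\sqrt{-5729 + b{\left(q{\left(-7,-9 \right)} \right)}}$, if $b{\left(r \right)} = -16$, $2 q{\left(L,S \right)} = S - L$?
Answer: $i \sqrt{5745} \approx 75.796 i$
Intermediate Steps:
$q{\left(L,S \right)} = \frac{S}{2} - \frac{L}{2}$ ($q{\left(L,S \right)} = \frac{S - L}{2} = \frac{S}{2} - \frac{L}{2}$)
$\sqrt{-5729 + b{\left(q{\left(-7,-9 \right)} \right)}} = \sqrt{-5729 - 16} = \sqrt{-5745} = i \sqrt{5745}$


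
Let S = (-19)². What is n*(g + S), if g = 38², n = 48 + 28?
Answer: 137180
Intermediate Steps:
S = 361
n = 76
g = 1444
n*(g + S) = 76*(1444 + 361) = 76*1805 = 137180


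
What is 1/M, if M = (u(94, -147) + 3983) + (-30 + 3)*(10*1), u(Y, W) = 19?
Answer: 1/3732 ≈ 0.00026795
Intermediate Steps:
M = 3732 (M = (19 + 3983) + (-30 + 3)*(10*1) = 4002 - 27*10 = 4002 - 270 = 3732)
1/M = 1/3732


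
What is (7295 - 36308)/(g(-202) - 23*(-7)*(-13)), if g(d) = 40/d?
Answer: 51409/3709 ≈ 13.861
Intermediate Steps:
(7295 - 36308)/(g(-202) - 23*(-7)*(-13)) = (7295 - 36308)/(40/(-202) - 23*(-7)*(-13)) = -29013/(40*(-1/202) + 161*(-13)) = -29013/(-20/101 - 2093) = -29013/(-211413/101) = -29013*(-101/211413) = 51409/3709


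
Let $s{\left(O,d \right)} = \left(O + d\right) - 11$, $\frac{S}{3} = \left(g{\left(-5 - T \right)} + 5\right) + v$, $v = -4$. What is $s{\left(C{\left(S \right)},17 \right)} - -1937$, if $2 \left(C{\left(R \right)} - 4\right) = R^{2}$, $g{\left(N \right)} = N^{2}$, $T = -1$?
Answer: $\frac{6495}{2} \approx 3247.5$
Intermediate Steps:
$S = 51$ ($S = 3 \left(\left(\left(-5 - -1\right)^{2} + 5\right) - 4\right) = 3 \left(\left(\left(-5 + 1\right)^{2} + 5\right) - 4\right) = 3 \left(\left(\left(-4\right)^{2} + 5\right) - 4\right) = 3 \left(\left(16 + 5\right) - 4\right) = 3 \left(21 - 4\right) = 3 \cdot 17 = 51$)
$C{\left(R \right)} = 4 + \frac{R^{2}}{2}$
$s{\left(O,d \right)} = -11 + O + d$
$s{\left(C{\left(S \right)},17 \right)} - -1937 = \left(-11 + \left(4 + \frac{51^{2}}{2}\right) + 17\right) - -1937 = \left(-11 + \left(4 + \frac{1}{2} \cdot 2601\right) + 17\right) + 1937 = \left(-11 + \left(4 + \frac{2601}{2}\right) + 17\right) + 1937 = \left(-11 + \frac{2609}{2} + 17\right) + 1937 = \frac{2621}{2} + 1937 = \frac{6495}{2}$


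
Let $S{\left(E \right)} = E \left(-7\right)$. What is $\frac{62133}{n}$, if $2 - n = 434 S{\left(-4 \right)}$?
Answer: $- \frac{20711}{4050} \approx -5.1138$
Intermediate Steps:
$S{\left(E \right)} = - 7 E$
$n = -12150$ ($n = 2 - 434 \left(\left(-7\right) \left(-4\right)\right) = 2 - 434 \cdot 28 = 2 - 12152 = -12150$)
$\frac{62133}{n} = \frac{62133}{-12150} = 62133 \left(- \frac{1}{12150}\right) = - \frac{20711}{4050}$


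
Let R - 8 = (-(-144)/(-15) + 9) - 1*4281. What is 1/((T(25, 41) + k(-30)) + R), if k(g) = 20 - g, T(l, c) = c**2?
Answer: -5/12713 ≈ -0.00039330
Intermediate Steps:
R = -21368/5 (R = 8 + ((-(-144)/(-15) + 9) - 1*4281) = 8 + ((-(-144)*(-1)/15 + 9) - 4281) = 8 + ((-18*8/15 + 9) - 4281) = 8 + ((-48/5 + 9) - 4281) = 8 + (-3/5 - 4281) = 8 - 21408/5 = -21368/5 ≈ -4273.6)
1/((T(25, 41) + k(-30)) + R) = 1/((41**2 + (20 - 1*(-30))) - 21368/5) = 1/((1681 + (20 + 30)) - 21368/5) = 1/((1681 + 50) - 21368/5) = 1/(1731 - 21368/5) = 1/(-12713/5) = -5/12713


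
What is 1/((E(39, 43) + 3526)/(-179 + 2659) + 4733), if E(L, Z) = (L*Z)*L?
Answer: 2480/11806769 ≈ 0.00021005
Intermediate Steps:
E(L, Z) = Z*L²
1/((E(39, 43) + 3526)/(-179 + 2659) + 4733) = 1/((43*39² + 3526)/(-179 + 2659) + 4733) = 1/((43*1521 + 3526)/2480 + 4733) = 1/((65403 + 3526)*(1/2480) + 4733) = 1/(68929*(1/2480) + 4733) = 1/(68929/2480 + 4733) = 1/(11806769/2480) = 2480/11806769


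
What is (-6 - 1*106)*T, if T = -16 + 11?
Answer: 560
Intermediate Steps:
T = -5
(-6 - 1*106)*T = (-6 - 1*106)*(-5) = (-6 - 106)*(-5) = -112*(-5) = 560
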